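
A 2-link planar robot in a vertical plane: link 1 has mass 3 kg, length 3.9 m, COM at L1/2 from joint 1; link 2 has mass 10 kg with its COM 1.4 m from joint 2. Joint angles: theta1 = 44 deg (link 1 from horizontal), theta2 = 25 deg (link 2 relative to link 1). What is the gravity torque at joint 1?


Horizontal distance from joint 1 to link-1 COM:
  x_c1 = (L1/2)*cos(t1) = 1.95 * 0.7193 = 1.4027 m
Horizontal distance from joint 1 to link-2 COM:
  x_c2 = L1*cos(t1) + Lc2*cos(t1+t2)
       = 3.9*0.7193 + 1.4*0.3584 = 3.3071 m
tau1 = m1*g*x_c1 + m2*g*x_c2
     = 3*9.81*1.4027 + 10*9.81*3.3071
     = 41.2818 + 324.4305
     = 365.7123 Nm


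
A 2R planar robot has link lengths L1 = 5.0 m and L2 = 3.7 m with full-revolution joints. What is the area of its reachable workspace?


r_max = L1 + L2 = 8.7 m
r_min = |L1 - L2| = 1.3 m
Area = pi*(r_max^2 - r_min^2)
= pi*(75.69 - 1.69)
= pi * 74.0
= 232.4779 m^2


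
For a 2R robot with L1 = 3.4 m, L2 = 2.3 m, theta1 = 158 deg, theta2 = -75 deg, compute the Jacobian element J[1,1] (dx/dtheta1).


J[1,1] = -L1*sin(t1) - L2*sin(t1+t2)
= -3.4*sin(158) - 2.3*sin(83)
= -3.5565


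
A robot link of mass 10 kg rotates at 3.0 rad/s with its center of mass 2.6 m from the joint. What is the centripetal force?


F = m * omega^2 * r
= 10 * 3.0^2 * 2.6
= 10 * 9.0 * 2.6
= 234.0 N


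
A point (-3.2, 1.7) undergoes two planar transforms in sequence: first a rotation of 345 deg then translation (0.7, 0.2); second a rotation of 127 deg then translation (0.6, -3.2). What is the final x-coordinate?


After transform 1:
x1 = cos(345)*-3.2 - sin(345)*1.7 + 0.7 = -1.951
y1 = sin(345)*-3.2 + cos(345)*1.7 + 0.2 = 2.6703
After transform 2:
x2 = cos(127)*-1.951 - sin(127)*2.6703 + 0.6
= -0.3585


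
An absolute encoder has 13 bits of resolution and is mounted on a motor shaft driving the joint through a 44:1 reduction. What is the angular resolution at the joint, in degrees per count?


counts = 2^13 = 8192
effective counts at joint = 8192 * 44 = 360448
resolution = 360 / 360448
= 9.9876e-04 deg/count


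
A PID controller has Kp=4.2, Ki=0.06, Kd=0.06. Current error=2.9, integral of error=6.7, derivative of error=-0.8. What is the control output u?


u = Kp*e + Ki*int(e) + Kd*de/dt
= 4.2*2.9 + 0.06*6.7 + 0.06*(-0.8)
= 12.18 + 0.402 + -0.048
= 12.534


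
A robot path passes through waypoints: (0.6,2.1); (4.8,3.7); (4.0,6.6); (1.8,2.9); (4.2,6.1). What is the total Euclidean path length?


Segment lengths:
  seg1 = sqrt((4.2)^2 + (1.6)^2) = 4.4944
  seg2 = sqrt((-0.8)^2 + (2.9)^2) = 3.0083
  seg3 = sqrt((-2.2)^2 + (-3.7)^2) = 4.3046
  seg4 = sqrt((2.4)^2 + (3.2)^2) = 4.0
Total = 15.8074


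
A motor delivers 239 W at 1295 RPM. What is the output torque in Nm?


omega = 1295 * 2*pi/60 = 135.6121 rad/s
tau = P / omega = 239 / 135.6121
= 1.7624 Nm


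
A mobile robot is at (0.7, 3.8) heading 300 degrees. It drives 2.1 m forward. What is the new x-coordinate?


x_new = x0 + d*cos(theta)
= 0.7 + 2.1*cos(300)
= 0.7 + 1.05
= 1.75


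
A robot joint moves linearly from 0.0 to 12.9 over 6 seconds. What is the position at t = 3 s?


s = t/T = 3/6 = 0.5
p(t) = p0 + (pf-p0)*s
= 0.0 + (12.9 - 0.0) * 0.5
= 6.45


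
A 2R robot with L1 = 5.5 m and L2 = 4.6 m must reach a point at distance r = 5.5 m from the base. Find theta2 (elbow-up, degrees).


cos(theta2) = (r^2 - L1^2 - L2^2) / (2*L1*L2)
cos(theta2) = (30.25 - 30.25 - 21.16) / 50.6
cos(theta2) = -0.418182
theta2 = 114.7199 degrees


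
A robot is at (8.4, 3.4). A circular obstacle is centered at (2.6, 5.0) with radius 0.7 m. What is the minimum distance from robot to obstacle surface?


center_dist = sqrt((8.4-2.6)^2 + (3.4-5.0)^2)
= sqrt(33.64 + 2.56)
= 6.0166
min_dist = center_dist - radius = 6.0166 - 0.7 = 5.3166 m


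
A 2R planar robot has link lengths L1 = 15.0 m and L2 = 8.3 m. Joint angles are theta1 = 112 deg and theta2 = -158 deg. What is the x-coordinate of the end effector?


Convert angles to radians: theta1 = 1.9548, theta2 = -2.7576
x = L1*cos(theta1) + L2*cos(theta1+theta2)
x = -5.6191 + 5.7657
x = 0.1466


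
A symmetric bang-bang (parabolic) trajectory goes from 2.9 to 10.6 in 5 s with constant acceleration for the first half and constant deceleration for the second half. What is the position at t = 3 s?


Symmetric rest-to-rest: each phase covers (pf-p0)/2 in time T/2. 0.5*a*(T/2)^2 = (pf-p0)/2 => a = 4*(pf-p0)/T^2
a = 4*(10.6-2.9)/5^2 = 1.232
t = 3 is in the deceleration phase (t > T/2).
p = pf - 0.5*a*(T-t)^2 = 10.6 - 0.5*1.232*2^2
= 8.136


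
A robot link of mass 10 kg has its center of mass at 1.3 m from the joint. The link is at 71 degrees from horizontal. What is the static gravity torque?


tau = m*g*L*cos(angle)
= 10 * 9.81 * 1.3 * cos(71 deg)
= 10 * 9.81 * 1.3 * 0.3256
= 41.5197 Nm


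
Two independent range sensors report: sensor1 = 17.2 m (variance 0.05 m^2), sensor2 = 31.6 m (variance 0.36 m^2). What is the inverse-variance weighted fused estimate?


w1 = (1/var1) / (1/var1 + 1/var2)
   = 20.0 / (20.0 + 2.7778) = 0.878
w2 = 1 - w1 = 0.122
fused = w1*s1 + w2*s2 = 15.1024 + 3.8537
= 18.9561 m


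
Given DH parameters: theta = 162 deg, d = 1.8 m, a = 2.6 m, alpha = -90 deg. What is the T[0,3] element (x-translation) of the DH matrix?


T[0,3] = a * cos(theta)
= 2.6 * cos(162 deg)
= 2.6 * -0.9511
= -2.4727


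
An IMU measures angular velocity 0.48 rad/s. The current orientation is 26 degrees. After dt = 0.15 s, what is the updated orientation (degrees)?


delta_theta = w * dt = 0.48 * 0.15 = 0.072 rad
= 4.1253 deg
theta_new = 26 + 4.1253 = 30.1253 deg


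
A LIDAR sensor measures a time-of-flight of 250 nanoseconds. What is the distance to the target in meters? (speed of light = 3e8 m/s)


tof = 250 ns = 2.5e-07 s
dist = c * tof / 2
= 3e8 * 2.5e-07 / 2
= 37.5 m


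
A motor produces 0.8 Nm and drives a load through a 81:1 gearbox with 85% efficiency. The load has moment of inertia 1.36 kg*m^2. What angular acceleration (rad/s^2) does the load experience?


tau_out = tau_motor * N * eta
= 0.8 * 81 * 0.85 = 55.08 Nm
alpha = tau_out / I = 55.08 / 1.36
= 40.5 rad/s^2


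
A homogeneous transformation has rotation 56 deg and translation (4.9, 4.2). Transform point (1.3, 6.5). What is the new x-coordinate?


x' = cos(theta)*px - sin(theta)*py + tx
= 0.5592*1.3 - 0.829*6.5 + 4.9
= 0.2382


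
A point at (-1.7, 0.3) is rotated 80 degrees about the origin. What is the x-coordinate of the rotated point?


x' = x*cos(theta) - y*sin(theta)
cos(80 deg) = 0.1736, sin(80 deg) = 0.9848
x' = -1.7 * 0.1736 - 0.3 * 0.9848
= -0.2952 - 0.2954
= -0.5906


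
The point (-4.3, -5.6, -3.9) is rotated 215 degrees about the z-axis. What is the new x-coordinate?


Rotation about z-axis: x' = x*cos(theta) - y*sin(theta)
= -4.3 * -0.8192 - -5.6 * -0.5736
= 0.3103


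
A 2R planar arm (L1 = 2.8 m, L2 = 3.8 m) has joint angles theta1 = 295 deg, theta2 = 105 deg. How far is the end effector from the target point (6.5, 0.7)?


End effector via forward kinematics:
x = L1*cos(t1) + L2*cos(t1+t2) = 4.0943
y = L1*sin(t1) + L2*sin(t1+t2) = -0.0951
Distance to target:
d = sqrt((6.5 - 4.0943)^2 + (0.7 - -0.0951)^2)
= sqrt(5.7874 + 0.6321)
= 2.5337 m


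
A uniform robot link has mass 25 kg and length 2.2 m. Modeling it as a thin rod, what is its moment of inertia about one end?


I = (1/3) * m * L^2
= (1/3) * 25 * 2.2^2
= 0.333333 * 25 * 4.84
= 40.3333 kg*m^2


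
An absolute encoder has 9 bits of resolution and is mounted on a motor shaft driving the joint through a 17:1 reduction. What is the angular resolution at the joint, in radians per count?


counts = 2^9 = 512
effective counts at joint = 512 * 17 = 8704
resolution = 2*pi / 8704
= 7.2187e-04 rad/count


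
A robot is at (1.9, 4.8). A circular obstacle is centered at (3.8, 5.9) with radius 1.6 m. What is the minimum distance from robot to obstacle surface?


center_dist = sqrt((1.9-3.8)^2 + (4.8-5.9)^2)
= sqrt(3.61 + 1.21)
= 2.1954
min_dist = center_dist - radius = 2.1954 - 1.6 = 0.5954 m


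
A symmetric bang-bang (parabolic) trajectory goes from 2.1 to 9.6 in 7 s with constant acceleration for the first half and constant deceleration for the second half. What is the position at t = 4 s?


Symmetric rest-to-rest: each phase covers (pf-p0)/2 in time T/2. 0.5*a*(T/2)^2 = (pf-p0)/2 => a = 4*(pf-p0)/T^2
a = 4*(9.6-2.1)/7^2 = 0.6122
t = 4 is in the deceleration phase (t > T/2).
p = pf - 0.5*a*(T-t)^2 = 9.6 - 0.5*0.6122*3^2
= 6.8449


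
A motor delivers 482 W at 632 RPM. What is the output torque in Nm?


omega = 632 * 2*pi/60 = 66.1829 rad/s
tau = P / omega = 482 / 66.1829
= 7.2828 Nm


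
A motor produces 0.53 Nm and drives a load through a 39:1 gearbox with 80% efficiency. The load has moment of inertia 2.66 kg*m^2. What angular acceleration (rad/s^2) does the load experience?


tau_out = tau_motor * N * eta
= 0.53 * 39 * 0.8 = 16.536 Nm
alpha = tau_out / I = 16.536 / 2.66
= 6.2165 rad/s^2


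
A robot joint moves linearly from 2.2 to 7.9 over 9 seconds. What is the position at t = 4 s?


s = t/T = 4/9 = 0.4444
p(t) = p0 + (pf-p0)*s
= 2.2 + (7.9 - 2.2) * 0.4444
= 4.7333


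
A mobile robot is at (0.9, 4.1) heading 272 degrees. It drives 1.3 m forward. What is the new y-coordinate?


y_new = y0 + d*sin(theta)
= 4.1 + 1.3*sin(272)
= 4.1 + -1.2992
= 2.8008


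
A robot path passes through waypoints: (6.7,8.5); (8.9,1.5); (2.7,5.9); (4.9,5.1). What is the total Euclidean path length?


Segment lengths:
  seg1 = sqrt((2.2)^2 + (-7.0)^2) = 7.3376
  seg2 = sqrt((-6.2)^2 + (4.4)^2) = 7.6026
  seg3 = sqrt((2.2)^2 + (-0.8)^2) = 2.3409
Total = 17.2811


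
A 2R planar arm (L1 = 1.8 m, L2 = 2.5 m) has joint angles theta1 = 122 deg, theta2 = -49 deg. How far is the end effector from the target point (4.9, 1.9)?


End effector via forward kinematics:
x = L1*cos(t1) + L2*cos(t1+t2) = -0.2229
y = L1*sin(t1) + L2*sin(t1+t2) = 3.9172
Distance to target:
d = sqrt((4.9 - -0.2229)^2 + (1.9 - 3.9172)^2)
= sqrt(26.2444 + 4.0693)
= 5.5058 m


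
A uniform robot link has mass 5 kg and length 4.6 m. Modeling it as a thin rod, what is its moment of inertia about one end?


I = (1/3) * m * L^2
= (1/3) * 5 * 4.6^2
= 0.333333 * 5 * 21.16
= 35.2667 kg*m^2


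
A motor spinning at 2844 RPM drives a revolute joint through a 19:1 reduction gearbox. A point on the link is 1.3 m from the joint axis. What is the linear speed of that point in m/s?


omega_motor = 2844 * 2*pi/60 = 297.823 rad/s
omega_joint = omega_motor / 19 = 15.6749 rad/s
v = omega_joint * r = 15.6749 * 1.3
= 20.3774 m/s


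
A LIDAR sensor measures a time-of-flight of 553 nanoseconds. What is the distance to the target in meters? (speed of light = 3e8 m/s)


tof = 553 ns = 5.53e-07 s
dist = c * tof / 2
= 3e8 * 5.53e-07 / 2
= 82.95 m


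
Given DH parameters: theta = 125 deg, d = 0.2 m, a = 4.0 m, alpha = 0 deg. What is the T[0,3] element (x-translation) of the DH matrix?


T[0,3] = a * cos(theta)
= 4.0 * cos(125 deg)
= 4.0 * -0.5736
= -2.2943


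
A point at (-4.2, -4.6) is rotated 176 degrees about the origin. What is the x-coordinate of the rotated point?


x' = x*cos(theta) - y*sin(theta)
cos(176 deg) = -0.9976, sin(176 deg) = 0.0698
x' = -4.2 * -0.9976 - -4.6 * 0.0698
= 4.1898 - -0.3209
= 4.5106


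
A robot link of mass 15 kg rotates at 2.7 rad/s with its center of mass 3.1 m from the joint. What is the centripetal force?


F = m * omega^2 * r
= 15 * 2.7^2 * 3.1
= 15 * 7.29 * 3.1
= 338.985 N


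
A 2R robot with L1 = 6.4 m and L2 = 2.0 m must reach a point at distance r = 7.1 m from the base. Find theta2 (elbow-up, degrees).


cos(theta2) = (r^2 - L1^2 - L2^2) / (2*L1*L2)
cos(theta2) = (50.41 - 40.96 - 4.0) / 25.6
cos(theta2) = 0.212891
theta2 = 77.7082 degrees


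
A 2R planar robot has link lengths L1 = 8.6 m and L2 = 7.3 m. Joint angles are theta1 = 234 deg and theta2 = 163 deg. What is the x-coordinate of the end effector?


Convert angles to radians: theta1 = 4.0841, theta2 = 2.8449
x = L1*cos(theta1) + L2*cos(theta1+theta2)
x = -5.055 + 5.83
x = 0.7751


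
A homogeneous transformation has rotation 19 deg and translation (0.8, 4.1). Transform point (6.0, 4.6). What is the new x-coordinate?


x' = cos(theta)*px - sin(theta)*py + tx
= 0.9455*6.0 - 0.3256*4.6 + 0.8
= 4.9755


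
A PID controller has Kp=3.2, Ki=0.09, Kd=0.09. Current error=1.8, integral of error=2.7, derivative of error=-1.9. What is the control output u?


u = Kp*e + Ki*int(e) + Kd*de/dt
= 3.2*1.8 + 0.09*2.7 + 0.09*(-1.9)
= 5.76 + 0.243 + -0.171
= 5.832


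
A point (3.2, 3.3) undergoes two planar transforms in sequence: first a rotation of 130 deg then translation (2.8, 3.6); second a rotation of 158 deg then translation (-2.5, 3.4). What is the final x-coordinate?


After transform 1:
x1 = cos(130)*3.2 - sin(130)*3.3 + 2.8 = -1.7849
y1 = sin(130)*3.2 + cos(130)*3.3 + 3.6 = 3.9301
After transform 2:
x2 = cos(158)*-1.7849 - sin(158)*3.9301 + -2.5
= -2.3174


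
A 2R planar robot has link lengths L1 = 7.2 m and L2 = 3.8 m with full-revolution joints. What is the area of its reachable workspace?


r_max = L1 + L2 = 11.0 m
r_min = |L1 - L2| = 3.4 m
Area = pi*(r_max^2 - r_min^2)
= pi*(121.0 - 11.56)
= pi * 109.44
= 343.8159 m^2


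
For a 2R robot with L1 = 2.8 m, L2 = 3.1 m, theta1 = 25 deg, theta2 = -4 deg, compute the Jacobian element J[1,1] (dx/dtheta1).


J[1,1] = -L1*sin(t1) - L2*sin(t1+t2)
= -2.8*sin(25) - 3.1*sin(21)
= -2.2943


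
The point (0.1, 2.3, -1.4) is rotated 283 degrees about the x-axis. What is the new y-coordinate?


Rotation about x-axis: y' = y*cos(theta) - z*sin(theta)
= 2.3 * 0.225 - -1.4 * -0.9744
= -0.8467


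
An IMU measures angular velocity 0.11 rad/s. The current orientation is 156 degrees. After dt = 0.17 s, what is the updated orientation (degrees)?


delta_theta = w * dt = 0.11 * 0.17 = 0.0187 rad
= 1.0714 deg
theta_new = 156 + 1.0714 = 157.0714 deg


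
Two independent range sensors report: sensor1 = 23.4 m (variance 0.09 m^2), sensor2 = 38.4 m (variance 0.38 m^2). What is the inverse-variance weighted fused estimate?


w1 = (1/var1) / (1/var1 + 1/var2)
   = 11.1111 / (11.1111 + 2.6316) = 0.8085
w2 = 1 - w1 = 0.1915
fused = w1*s1 + w2*s2 = 18.9191 + 7.3532
= 26.2723 m


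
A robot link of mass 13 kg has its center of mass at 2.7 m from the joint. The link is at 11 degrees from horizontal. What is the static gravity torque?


tau = m*g*L*cos(angle)
= 13 * 9.81 * 2.7 * cos(11 deg)
= 13 * 9.81 * 2.7 * 0.9816
= 338.0047 Nm


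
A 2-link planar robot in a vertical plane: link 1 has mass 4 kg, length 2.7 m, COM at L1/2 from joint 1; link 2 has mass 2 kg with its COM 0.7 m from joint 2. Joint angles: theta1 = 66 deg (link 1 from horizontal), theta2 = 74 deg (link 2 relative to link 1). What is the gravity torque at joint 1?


Horizontal distance from joint 1 to link-1 COM:
  x_c1 = (L1/2)*cos(t1) = 1.35 * 0.4067 = 0.5491 m
Horizontal distance from joint 1 to link-2 COM:
  x_c2 = L1*cos(t1) + Lc2*cos(t1+t2)
       = 2.7*0.4067 + 0.7*-0.766 = 0.562 m
tau1 = m1*g*x_c1 + m2*g*x_c2
     = 4*9.81*0.5491 + 2*9.81*0.562
     = 21.5465 + 11.0256
     = 32.5721 Nm


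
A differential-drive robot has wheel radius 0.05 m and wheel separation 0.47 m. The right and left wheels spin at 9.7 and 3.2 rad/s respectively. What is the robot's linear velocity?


vR = r*wR = 0.05*9.7 = 0.485 m/s
vL = r*wL = 0.05*3.2 = 0.16 m/s
v = (vR+vL)/2 = 0.3225 m/s
omega = (vR-vL)/L = 0.6915 rad/s
linear velocity = 0.3225 m/s


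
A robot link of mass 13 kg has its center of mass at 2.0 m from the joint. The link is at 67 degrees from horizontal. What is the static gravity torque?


tau = m*g*L*cos(angle)
= 13 * 9.81 * 2.0 * cos(67 deg)
= 13 * 9.81 * 2.0 * 0.3907
= 99.6599 Nm


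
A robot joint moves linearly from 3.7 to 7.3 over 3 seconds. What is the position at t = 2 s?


s = t/T = 2/3 = 0.6667
p(t) = p0 + (pf-p0)*s
= 3.7 + (7.3 - 3.7) * 0.6667
= 6.1


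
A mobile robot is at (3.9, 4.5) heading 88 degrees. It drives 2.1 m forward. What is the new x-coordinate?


x_new = x0 + d*cos(theta)
= 3.9 + 2.1*cos(88)
= 3.9 + 0.0733
= 3.9733


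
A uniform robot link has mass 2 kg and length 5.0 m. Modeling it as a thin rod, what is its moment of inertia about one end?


I = (1/3) * m * L^2
= (1/3) * 2 * 5.0^2
= 0.333333 * 2 * 25.0
= 16.6667 kg*m^2


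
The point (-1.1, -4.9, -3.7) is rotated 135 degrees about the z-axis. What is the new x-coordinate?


Rotation about z-axis: x' = x*cos(theta) - y*sin(theta)
= -1.1 * -0.7071 - -4.9 * 0.7071
= 4.2426


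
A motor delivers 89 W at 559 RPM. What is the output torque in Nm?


omega = 559 * 2*pi/60 = 58.5383 rad/s
tau = P / omega = 89 / 58.5383
= 1.5204 Nm


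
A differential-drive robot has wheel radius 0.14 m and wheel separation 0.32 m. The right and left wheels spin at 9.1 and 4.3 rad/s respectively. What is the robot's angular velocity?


vR = r*wR = 0.14*9.1 = 1.274 m/s
vL = r*wL = 0.14*4.3 = 0.602 m/s
v = (vR+vL)/2 = 0.938 m/s
omega = (vR-vL)/L = 2.1 rad/s
angular velocity = 2.1 rad/s


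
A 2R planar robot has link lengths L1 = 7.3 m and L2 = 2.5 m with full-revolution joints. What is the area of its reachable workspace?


r_max = L1 + L2 = 9.8 m
r_min = |L1 - L2| = 4.8 m
Area = pi*(r_max^2 - r_min^2)
= pi*(96.04 - 23.04)
= pi * 73.0
= 229.3363 m^2


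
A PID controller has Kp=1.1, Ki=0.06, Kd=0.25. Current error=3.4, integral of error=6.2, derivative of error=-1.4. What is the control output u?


u = Kp*e + Ki*int(e) + Kd*de/dt
= 1.1*3.4 + 0.06*6.2 + 0.25*(-1.4)
= 3.74 + 0.372 + -0.35
= 3.762


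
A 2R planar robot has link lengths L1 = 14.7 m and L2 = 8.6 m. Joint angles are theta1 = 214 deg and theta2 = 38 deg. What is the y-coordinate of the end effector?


Convert angles to radians: theta1 = 3.735, theta2 = 0.6632
y = L1*sin(theta1) + L2*sin(theta1+theta2)
y = -8.2201 + -8.1791
y = -16.3992


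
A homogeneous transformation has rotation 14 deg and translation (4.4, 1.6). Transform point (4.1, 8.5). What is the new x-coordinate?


x' = cos(theta)*px - sin(theta)*py + tx
= 0.9703*4.1 - 0.2419*8.5 + 4.4
= 6.3219


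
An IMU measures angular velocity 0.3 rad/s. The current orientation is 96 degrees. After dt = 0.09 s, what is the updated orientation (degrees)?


delta_theta = w * dt = 0.3 * 0.09 = 0.027 rad
= 1.547 deg
theta_new = 96 + 1.547 = 97.547 deg


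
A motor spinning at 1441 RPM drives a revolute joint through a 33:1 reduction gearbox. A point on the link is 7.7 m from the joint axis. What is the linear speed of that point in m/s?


omega_motor = 1441 * 2*pi/60 = 150.9012 rad/s
omega_joint = omega_motor / 33 = 4.5728 rad/s
v = omega_joint * r = 4.5728 * 7.7
= 35.2103 m/s


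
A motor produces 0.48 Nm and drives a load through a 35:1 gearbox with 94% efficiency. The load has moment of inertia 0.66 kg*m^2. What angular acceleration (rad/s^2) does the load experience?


tau_out = tau_motor * N * eta
= 0.48 * 35 * 0.94 = 15.792 Nm
alpha = tau_out / I = 15.792 / 0.66
= 23.9273 rad/s^2


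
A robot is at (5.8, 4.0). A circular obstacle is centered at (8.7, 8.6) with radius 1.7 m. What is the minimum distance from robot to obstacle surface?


center_dist = sqrt((5.8-8.7)^2 + (4.0-8.6)^2)
= sqrt(8.41 + 21.16)
= 5.4378
min_dist = center_dist - radius = 5.4378 - 1.7 = 3.7378 m


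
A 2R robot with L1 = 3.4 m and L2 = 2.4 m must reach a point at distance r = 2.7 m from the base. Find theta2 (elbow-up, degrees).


cos(theta2) = (r^2 - L1^2 - L2^2) / (2*L1*L2)
cos(theta2) = (7.29 - 11.56 - 5.76) / 16.32
cos(theta2) = -0.614583
theta2 = 127.9217 degrees


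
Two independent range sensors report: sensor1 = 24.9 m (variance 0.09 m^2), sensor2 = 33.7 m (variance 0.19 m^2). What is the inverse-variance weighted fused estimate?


w1 = (1/var1) / (1/var1 + 1/var2)
   = 11.1111 / (11.1111 + 5.2632) = 0.6786
w2 = 1 - w1 = 0.3214
fused = w1*s1 + w2*s2 = 16.8964 + 10.8321
= 27.7286 m


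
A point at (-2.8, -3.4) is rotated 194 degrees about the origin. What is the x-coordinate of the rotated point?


x' = x*cos(theta) - y*sin(theta)
cos(194 deg) = -0.9703, sin(194 deg) = -0.2419
x' = -2.8 * -0.9703 - -3.4 * -0.2419
= 2.7168 - 0.8225
= 1.8943


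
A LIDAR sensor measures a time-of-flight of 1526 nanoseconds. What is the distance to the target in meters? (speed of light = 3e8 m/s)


tof = 1526 ns = 1.526e-06 s
dist = c * tof / 2
= 3e8 * 1.526e-06 / 2
= 228.9 m


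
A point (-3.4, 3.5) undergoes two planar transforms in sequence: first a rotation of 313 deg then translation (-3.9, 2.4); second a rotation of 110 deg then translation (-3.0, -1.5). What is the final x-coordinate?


After transform 1:
x1 = cos(313)*-3.4 - sin(313)*3.5 + -3.9 = -3.6591
y1 = sin(313)*-3.4 + cos(313)*3.5 + 2.4 = 7.2736
After transform 2:
x2 = cos(110)*-3.6591 - sin(110)*7.2736 + -3.0
= -8.5835


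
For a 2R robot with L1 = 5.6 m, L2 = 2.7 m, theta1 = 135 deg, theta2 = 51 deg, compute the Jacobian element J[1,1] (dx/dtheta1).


J[1,1] = -L1*sin(t1) - L2*sin(t1+t2)
= -5.6*sin(135) - 2.7*sin(186)
= -3.6776


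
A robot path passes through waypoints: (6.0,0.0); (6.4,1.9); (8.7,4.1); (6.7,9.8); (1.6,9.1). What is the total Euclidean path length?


Segment lengths:
  seg1 = sqrt((0.4)^2 + (1.9)^2) = 1.9416
  seg2 = sqrt((2.3)^2 + (2.2)^2) = 3.1828
  seg3 = sqrt((-2.0)^2 + (5.7)^2) = 6.0407
  seg4 = sqrt((-5.1)^2 + (-0.7)^2) = 5.1478
Total = 16.3129


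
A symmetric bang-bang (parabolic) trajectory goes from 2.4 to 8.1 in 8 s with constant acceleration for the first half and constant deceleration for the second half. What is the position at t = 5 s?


Symmetric rest-to-rest: each phase covers (pf-p0)/2 in time T/2. 0.5*a*(T/2)^2 = (pf-p0)/2 => a = 4*(pf-p0)/T^2
a = 4*(8.1-2.4)/8^2 = 0.3562
t = 5 is in the deceleration phase (t > T/2).
p = pf - 0.5*a*(T-t)^2 = 8.1 - 0.5*0.3562*3^2
= 6.4969


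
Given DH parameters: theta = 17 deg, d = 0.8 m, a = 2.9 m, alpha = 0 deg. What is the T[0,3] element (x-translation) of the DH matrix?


T[0,3] = a * cos(theta)
= 2.9 * cos(17 deg)
= 2.9 * 0.9563
= 2.7733


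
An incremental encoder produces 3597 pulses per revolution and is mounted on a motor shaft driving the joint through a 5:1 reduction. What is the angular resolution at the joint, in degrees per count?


counts per rev = 3597
effective counts at joint = 3597 * 5 = 17985
resolution = 360 / 17985
= 0.02 deg/count


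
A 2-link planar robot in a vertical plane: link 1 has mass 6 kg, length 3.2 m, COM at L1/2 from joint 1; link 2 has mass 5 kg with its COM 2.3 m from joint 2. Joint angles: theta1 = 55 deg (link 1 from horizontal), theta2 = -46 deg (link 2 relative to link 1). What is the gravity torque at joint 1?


Horizontal distance from joint 1 to link-1 COM:
  x_c1 = (L1/2)*cos(t1) = 1.6 * 0.5736 = 0.9177 m
Horizontal distance from joint 1 to link-2 COM:
  x_c2 = L1*cos(t1) + Lc2*cos(t1+t2)
       = 3.2*0.5736 + 2.3*0.9877 = 4.1071 m
tau1 = m1*g*x_c1 + m2*g*x_c2
     = 6*9.81*0.9177 + 5*9.81*4.1071
     = 54.0171 + 201.4546
     = 255.4718 Nm


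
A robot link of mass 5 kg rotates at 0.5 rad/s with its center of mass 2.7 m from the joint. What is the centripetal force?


F = m * omega^2 * r
= 5 * 0.5^2 * 2.7
= 5 * 0.25 * 2.7
= 3.375 N


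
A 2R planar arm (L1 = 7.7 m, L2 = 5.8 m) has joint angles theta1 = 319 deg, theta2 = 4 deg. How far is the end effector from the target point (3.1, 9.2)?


End effector via forward kinematics:
x = L1*cos(t1) + L2*cos(t1+t2) = 10.4433
y = L1*sin(t1) + L2*sin(t1+t2) = -8.5422
Distance to target:
d = sqrt((3.1 - 10.4433)^2 + (9.2 - -8.5422)^2)
= sqrt(53.9248 + 314.785)
= 19.2018 m


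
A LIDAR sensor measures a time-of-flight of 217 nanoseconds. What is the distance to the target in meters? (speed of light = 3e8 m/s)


tof = 217 ns = 2.17e-07 s
dist = c * tof / 2
= 3e8 * 2.17e-07 / 2
= 32.55 m


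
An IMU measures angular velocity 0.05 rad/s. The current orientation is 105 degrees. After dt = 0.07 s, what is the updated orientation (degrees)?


delta_theta = w * dt = 0.05 * 0.07 = 0.0035 rad
= 0.2005 deg
theta_new = 105 + 0.2005 = 105.2005 deg


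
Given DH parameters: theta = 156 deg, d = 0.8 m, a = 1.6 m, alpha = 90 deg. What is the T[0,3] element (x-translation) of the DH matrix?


T[0,3] = a * cos(theta)
= 1.6 * cos(156 deg)
= 1.6 * -0.9135
= -1.4617


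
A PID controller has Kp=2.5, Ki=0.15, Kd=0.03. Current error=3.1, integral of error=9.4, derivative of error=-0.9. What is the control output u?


u = Kp*e + Ki*int(e) + Kd*de/dt
= 2.5*3.1 + 0.15*9.4 + 0.03*(-0.9)
= 7.75 + 1.41 + -0.027
= 9.133


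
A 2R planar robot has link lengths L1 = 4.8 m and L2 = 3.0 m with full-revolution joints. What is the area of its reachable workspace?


r_max = L1 + L2 = 7.8 m
r_min = |L1 - L2| = 1.8 m
Area = pi*(r_max^2 - r_min^2)
= pi*(60.84 - 3.24)
= pi * 57.6
= 180.9557 m^2


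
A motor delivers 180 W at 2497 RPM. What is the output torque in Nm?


omega = 2497 * 2*pi/60 = 261.4852 rad/s
tau = P / omega = 180 / 261.4852
= 0.6884 Nm


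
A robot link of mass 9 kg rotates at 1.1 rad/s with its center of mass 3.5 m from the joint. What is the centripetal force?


F = m * omega^2 * r
= 9 * 1.1^2 * 3.5
= 9 * 1.21 * 3.5
= 38.115 N


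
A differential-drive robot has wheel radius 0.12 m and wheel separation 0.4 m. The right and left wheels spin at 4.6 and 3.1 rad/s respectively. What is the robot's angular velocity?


vR = r*wR = 0.12*4.6 = 0.552 m/s
vL = r*wL = 0.12*3.1 = 0.372 m/s
v = (vR+vL)/2 = 0.462 m/s
omega = (vR-vL)/L = 0.45 rad/s
angular velocity = 0.45 rad/s


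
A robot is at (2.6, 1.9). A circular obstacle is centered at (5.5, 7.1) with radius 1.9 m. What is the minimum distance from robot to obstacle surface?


center_dist = sqrt((2.6-5.5)^2 + (1.9-7.1)^2)
= sqrt(8.41 + 27.04)
= 5.954
min_dist = center_dist - radius = 5.954 - 1.9 = 4.054 m


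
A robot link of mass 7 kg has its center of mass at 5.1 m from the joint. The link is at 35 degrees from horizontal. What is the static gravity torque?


tau = m*g*L*cos(angle)
= 7 * 9.81 * 5.1 * cos(35 deg)
= 7 * 9.81 * 5.1 * 0.8192
= 286.881 Nm


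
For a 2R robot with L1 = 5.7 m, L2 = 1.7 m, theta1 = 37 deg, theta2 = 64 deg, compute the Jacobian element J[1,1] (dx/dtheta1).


J[1,1] = -L1*sin(t1) - L2*sin(t1+t2)
= -5.7*sin(37) - 1.7*sin(101)
= -5.0991


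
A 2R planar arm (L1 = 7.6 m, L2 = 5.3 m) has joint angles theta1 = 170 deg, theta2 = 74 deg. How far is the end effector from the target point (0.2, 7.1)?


End effector via forward kinematics:
x = L1*cos(t1) + L2*cos(t1+t2) = -9.8079
y = L1*sin(t1) + L2*sin(t1+t2) = -3.4439
Distance to target:
d = sqrt((0.2 - -9.8079)^2 + (7.1 - -3.4439)^2)
= sqrt(100.1582 + 111.1735)
= 14.5372 m


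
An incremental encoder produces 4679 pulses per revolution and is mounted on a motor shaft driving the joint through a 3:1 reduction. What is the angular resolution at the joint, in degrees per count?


counts per rev = 4679
effective counts at joint = 4679 * 3 = 14037
resolution = 360 / 14037
= 0.0256 deg/count


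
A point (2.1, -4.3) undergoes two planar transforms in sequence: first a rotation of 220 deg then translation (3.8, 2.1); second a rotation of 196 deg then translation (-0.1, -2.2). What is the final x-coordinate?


After transform 1:
x1 = cos(220)*2.1 - sin(220)*-4.3 + 3.8 = -0.5727
y1 = sin(220)*2.1 + cos(220)*-4.3 + 2.1 = 4.0441
After transform 2:
x2 = cos(196)*-0.5727 - sin(196)*4.0441 + -0.1
= 1.5652


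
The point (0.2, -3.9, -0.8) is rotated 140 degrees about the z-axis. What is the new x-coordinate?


Rotation about z-axis: x' = x*cos(theta) - y*sin(theta)
= 0.2 * -0.766 - -3.9 * 0.6428
= 2.3537


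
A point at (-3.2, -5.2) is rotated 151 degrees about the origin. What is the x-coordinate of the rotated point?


x' = x*cos(theta) - y*sin(theta)
cos(151 deg) = -0.8746, sin(151 deg) = 0.4848
x' = -3.2 * -0.8746 - -5.2 * 0.4848
= 2.7988 - -2.521
= 5.3198


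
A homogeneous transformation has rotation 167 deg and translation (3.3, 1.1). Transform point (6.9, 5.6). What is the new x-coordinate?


x' = cos(theta)*px - sin(theta)*py + tx
= -0.9744*6.9 - 0.225*5.6 + 3.3
= -4.6829


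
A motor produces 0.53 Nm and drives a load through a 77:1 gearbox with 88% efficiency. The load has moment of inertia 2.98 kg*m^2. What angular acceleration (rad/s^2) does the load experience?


tau_out = tau_motor * N * eta
= 0.53 * 77 * 0.88 = 35.9128 Nm
alpha = tau_out / I = 35.9128 / 2.98
= 12.0513 rad/s^2


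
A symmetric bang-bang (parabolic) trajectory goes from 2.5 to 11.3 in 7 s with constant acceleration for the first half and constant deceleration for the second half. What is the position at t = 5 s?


Symmetric rest-to-rest: each phase covers (pf-p0)/2 in time T/2. 0.5*a*(T/2)^2 = (pf-p0)/2 => a = 4*(pf-p0)/T^2
a = 4*(11.3-2.5)/7^2 = 0.7184
t = 5 is in the deceleration phase (t > T/2).
p = pf - 0.5*a*(T-t)^2 = 11.3 - 0.5*0.7184*2^2
= 9.8633


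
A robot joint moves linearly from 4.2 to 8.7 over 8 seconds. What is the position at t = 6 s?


s = t/T = 6/8 = 0.75
p(t) = p0 + (pf-p0)*s
= 4.2 + (8.7 - 4.2) * 0.75
= 7.575


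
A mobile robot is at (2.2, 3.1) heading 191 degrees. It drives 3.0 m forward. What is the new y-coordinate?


y_new = y0 + d*sin(theta)
= 3.1 + 3.0*sin(191)
= 3.1 + -0.5724
= 2.5276


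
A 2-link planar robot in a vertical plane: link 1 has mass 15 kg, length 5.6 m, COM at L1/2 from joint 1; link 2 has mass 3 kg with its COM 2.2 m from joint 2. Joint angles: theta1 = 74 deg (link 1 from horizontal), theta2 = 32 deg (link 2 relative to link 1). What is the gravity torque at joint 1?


Horizontal distance from joint 1 to link-1 COM:
  x_c1 = (L1/2)*cos(t1) = 2.8 * 0.2756 = 0.7718 m
Horizontal distance from joint 1 to link-2 COM:
  x_c2 = L1*cos(t1) + Lc2*cos(t1+t2)
       = 5.6*0.2756 + 2.2*-0.2756 = 0.9372 m
tau1 = m1*g*x_c1 + m2*g*x_c2
     = 15*9.81*0.7718 + 3*9.81*0.9372
     = 113.5681 + 27.5808
     = 141.1489 Nm


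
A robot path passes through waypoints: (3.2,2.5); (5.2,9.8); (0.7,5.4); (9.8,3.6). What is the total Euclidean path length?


Segment lengths:
  seg1 = sqrt((2.0)^2 + (7.3)^2) = 7.569
  seg2 = sqrt((-4.5)^2 + (-4.4)^2) = 6.2936
  seg3 = sqrt((9.1)^2 + (-1.8)^2) = 9.2763
Total = 23.139


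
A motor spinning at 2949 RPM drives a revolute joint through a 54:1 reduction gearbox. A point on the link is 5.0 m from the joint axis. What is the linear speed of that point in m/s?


omega_motor = 2949 * 2*pi/60 = 308.8186 rad/s
omega_joint = omega_motor / 54 = 5.7189 rad/s
v = omega_joint * r = 5.7189 * 5.0
= 28.5943 m/s


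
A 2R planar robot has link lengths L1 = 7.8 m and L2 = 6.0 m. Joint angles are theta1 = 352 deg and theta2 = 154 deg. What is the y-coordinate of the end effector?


Convert angles to radians: theta1 = 6.1436, theta2 = 2.6878
y = L1*sin(theta1) + L2*sin(theta1+theta2)
y = -1.0856 + 3.3552
y = 2.2696


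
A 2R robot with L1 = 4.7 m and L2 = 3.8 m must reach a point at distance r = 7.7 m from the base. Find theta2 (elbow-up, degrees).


cos(theta2) = (r^2 - L1^2 - L2^2) / (2*L1*L2)
cos(theta2) = (59.29 - 22.09 - 14.44) / 35.72
cos(theta2) = 0.637178
theta2 = 50.4183 degrees


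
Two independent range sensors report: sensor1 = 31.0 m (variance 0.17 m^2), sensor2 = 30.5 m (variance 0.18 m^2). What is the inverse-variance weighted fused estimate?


w1 = (1/var1) / (1/var1 + 1/var2)
   = 5.8824 / (5.8824 + 5.5556) = 0.5143
w2 = 1 - w1 = 0.4857
fused = w1*s1 + w2*s2 = 15.9429 + 14.8143
= 30.7571 m


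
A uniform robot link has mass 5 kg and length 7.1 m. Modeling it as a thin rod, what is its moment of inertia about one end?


I = (1/3) * m * L^2
= (1/3) * 5 * 7.1^2
= 0.333333 * 5 * 50.41
= 84.0167 kg*m^2


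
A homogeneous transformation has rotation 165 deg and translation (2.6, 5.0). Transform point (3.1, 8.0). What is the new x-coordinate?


x' = cos(theta)*px - sin(theta)*py + tx
= -0.9659*3.1 - 0.2588*8.0 + 2.6
= -2.4649


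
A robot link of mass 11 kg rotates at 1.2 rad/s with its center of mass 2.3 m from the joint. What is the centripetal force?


F = m * omega^2 * r
= 11 * 1.2^2 * 2.3
= 11 * 1.44 * 2.3
= 36.432 N


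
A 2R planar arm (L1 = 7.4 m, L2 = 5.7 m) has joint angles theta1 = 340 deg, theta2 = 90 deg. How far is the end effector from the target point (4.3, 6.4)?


End effector via forward kinematics:
x = L1*cos(t1) + L2*cos(t1+t2) = 8.9032
y = L1*sin(t1) + L2*sin(t1+t2) = 2.8253
Distance to target:
d = sqrt((4.3 - 8.9032)^2 + (6.4 - 2.8253)^2)
= sqrt(21.1898 + 12.7785)
= 5.8282 m


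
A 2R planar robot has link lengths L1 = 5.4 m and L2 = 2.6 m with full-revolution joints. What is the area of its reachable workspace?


r_max = L1 + L2 = 8.0 m
r_min = |L1 - L2| = 2.8 m
Area = pi*(r_max^2 - r_min^2)
= pi*(64.0 - 7.84)
= pi * 56.16
= 176.4318 m^2


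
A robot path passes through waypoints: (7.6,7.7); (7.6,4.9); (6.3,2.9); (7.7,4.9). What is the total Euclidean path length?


Segment lengths:
  seg1 = sqrt((0.0)^2 + (-2.8)^2) = 2.8
  seg2 = sqrt((-1.3)^2 + (-2.0)^2) = 2.3854
  seg3 = sqrt((1.4)^2 + (2.0)^2) = 2.4413
Total = 7.6267


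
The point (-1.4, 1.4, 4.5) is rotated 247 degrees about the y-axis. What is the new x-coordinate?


Rotation about y-axis: x' = x*cos(theta) + z*sin(theta)
= -1.4 * -0.3907 + 4.5 * -0.9205
= -3.5952


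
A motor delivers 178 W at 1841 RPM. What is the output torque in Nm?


omega = 1841 * 2*pi/60 = 192.7891 rad/s
tau = P / omega = 178 / 192.7891
= 0.9233 Nm


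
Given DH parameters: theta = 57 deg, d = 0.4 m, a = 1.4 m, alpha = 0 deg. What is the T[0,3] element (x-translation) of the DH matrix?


T[0,3] = a * cos(theta)
= 1.4 * cos(57 deg)
= 1.4 * 0.5446
= 0.7625


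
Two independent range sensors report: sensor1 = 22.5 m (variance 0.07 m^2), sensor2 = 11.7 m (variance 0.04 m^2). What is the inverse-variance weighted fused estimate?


w1 = (1/var1) / (1/var1 + 1/var2)
   = 14.2857 / (14.2857 + 25.0) = 0.3636
w2 = 1 - w1 = 0.6364
fused = w1*s1 + w2*s2 = 8.1818 + 7.4455
= 15.6273 m


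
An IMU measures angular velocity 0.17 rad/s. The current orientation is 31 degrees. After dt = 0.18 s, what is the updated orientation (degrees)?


delta_theta = w * dt = 0.17 * 0.18 = 0.0306 rad
= 1.7533 deg
theta_new = 31 + 1.7533 = 32.7533 deg


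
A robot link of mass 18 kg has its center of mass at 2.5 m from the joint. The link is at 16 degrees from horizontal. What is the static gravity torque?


tau = m*g*L*cos(angle)
= 18 * 9.81 * 2.5 * cos(16 deg)
= 18 * 9.81 * 2.5 * 0.9613
= 424.349 Nm


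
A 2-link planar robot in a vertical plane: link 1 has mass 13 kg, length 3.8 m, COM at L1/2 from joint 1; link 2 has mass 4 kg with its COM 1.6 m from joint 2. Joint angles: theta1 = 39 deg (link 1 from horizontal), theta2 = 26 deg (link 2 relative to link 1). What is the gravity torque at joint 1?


Horizontal distance from joint 1 to link-1 COM:
  x_c1 = (L1/2)*cos(t1) = 1.9 * 0.7771 = 1.4766 m
Horizontal distance from joint 1 to link-2 COM:
  x_c2 = L1*cos(t1) + Lc2*cos(t1+t2)
       = 3.8*0.7771 + 1.6*0.4226 = 3.6293 m
tau1 = m1*g*x_c1 + m2*g*x_c2
     = 13*9.81*1.4766 + 4*9.81*3.6293
     = 188.3079 + 142.4155
     = 330.7234 Nm


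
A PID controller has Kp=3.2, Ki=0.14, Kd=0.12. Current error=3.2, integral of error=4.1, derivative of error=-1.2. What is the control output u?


u = Kp*e + Ki*int(e) + Kd*de/dt
= 3.2*3.2 + 0.14*4.1 + 0.12*(-1.2)
= 10.24 + 0.574 + -0.144
= 10.67


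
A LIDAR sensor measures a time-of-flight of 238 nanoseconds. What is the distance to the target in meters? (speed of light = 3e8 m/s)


tof = 238 ns = 2.38e-07 s
dist = c * tof / 2
= 3e8 * 2.38e-07 / 2
= 35.7 m


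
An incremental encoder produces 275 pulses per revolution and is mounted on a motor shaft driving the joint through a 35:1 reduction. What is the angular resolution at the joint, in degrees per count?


counts per rev = 275
effective counts at joint = 275 * 35 = 9625
resolution = 360 / 9625
= 0.0374 deg/count


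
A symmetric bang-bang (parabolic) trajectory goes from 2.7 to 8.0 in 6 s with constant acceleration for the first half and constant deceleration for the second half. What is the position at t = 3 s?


Symmetric rest-to-rest: each phase covers (pf-p0)/2 in time T/2. 0.5*a*(T/2)^2 = (pf-p0)/2 => a = 4*(pf-p0)/T^2
a = 4*(8.0-2.7)/6^2 = 0.5889
t = 3 is in the acceleration phase (t <= T/2).
p = p0 + 0.5*a*t^2 = 2.7 + 0.5*0.5889*3^2
= 5.35


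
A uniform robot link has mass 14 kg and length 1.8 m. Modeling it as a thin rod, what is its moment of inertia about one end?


I = (1/3) * m * L^2
= (1/3) * 14 * 1.8^2
= 0.333333 * 14 * 3.24
= 15.12 kg*m^2


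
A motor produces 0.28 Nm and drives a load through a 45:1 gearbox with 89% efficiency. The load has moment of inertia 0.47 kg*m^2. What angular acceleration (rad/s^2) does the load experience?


tau_out = tau_motor * N * eta
= 0.28 * 45 * 0.89 = 11.214 Nm
alpha = tau_out / I = 11.214 / 0.47
= 23.8596 rad/s^2


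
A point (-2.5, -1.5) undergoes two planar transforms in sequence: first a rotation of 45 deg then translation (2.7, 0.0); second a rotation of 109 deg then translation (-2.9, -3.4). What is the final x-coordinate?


After transform 1:
x1 = cos(45)*-2.5 - sin(45)*-1.5 + 2.7 = 1.9929
y1 = sin(45)*-2.5 + cos(45)*-1.5 + 0.0 = -2.8284
After transform 2:
x2 = cos(109)*1.9929 - sin(109)*-2.8284 + -2.9
= -0.8745


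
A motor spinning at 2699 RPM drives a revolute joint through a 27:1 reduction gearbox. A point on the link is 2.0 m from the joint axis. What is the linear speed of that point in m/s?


omega_motor = 2699 * 2*pi/60 = 282.6386 rad/s
omega_joint = omega_motor / 27 = 10.4681 rad/s
v = omega_joint * r = 10.4681 * 2.0
= 20.9362 m/s


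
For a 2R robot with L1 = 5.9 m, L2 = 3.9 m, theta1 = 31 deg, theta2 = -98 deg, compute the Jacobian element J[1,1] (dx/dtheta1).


J[1,1] = -L1*sin(t1) - L2*sin(t1+t2)
= -5.9*sin(31) - 3.9*sin(-67)
= 0.5512


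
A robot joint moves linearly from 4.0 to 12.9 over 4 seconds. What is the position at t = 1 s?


s = t/T = 1/4 = 0.25
p(t) = p0 + (pf-p0)*s
= 4.0 + (12.9 - 4.0) * 0.25
= 6.225


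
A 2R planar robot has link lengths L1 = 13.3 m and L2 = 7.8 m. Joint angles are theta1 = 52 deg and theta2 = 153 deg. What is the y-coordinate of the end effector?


Convert angles to radians: theta1 = 0.9076, theta2 = 2.6704
y = L1*sin(theta1) + L2*sin(theta1+theta2)
y = 10.4805 + -3.2964
y = 7.1841


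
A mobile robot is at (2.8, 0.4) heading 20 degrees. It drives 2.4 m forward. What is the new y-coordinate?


y_new = y0 + d*sin(theta)
= 0.4 + 2.4*sin(20)
= 0.4 + 0.8208
= 1.2208


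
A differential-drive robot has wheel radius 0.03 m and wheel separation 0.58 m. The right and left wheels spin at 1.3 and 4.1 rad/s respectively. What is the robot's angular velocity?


vR = r*wR = 0.03*1.3 = 0.039 m/s
vL = r*wL = 0.03*4.1 = 0.123 m/s
v = (vR+vL)/2 = 0.081 m/s
omega = (vR-vL)/L = -0.1448 rad/s
angular velocity = -0.1448 rad/s


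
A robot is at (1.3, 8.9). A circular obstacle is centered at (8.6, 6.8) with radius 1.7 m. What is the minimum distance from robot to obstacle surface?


center_dist = sqrt((1.3-8.6)^2 + (8.9-6.8)^2)
= sqrt(53.29 + 4.41)
= 7.5961
min_dist = center_dist - radius = 7.5961 - 1.7 = 5.8961 m


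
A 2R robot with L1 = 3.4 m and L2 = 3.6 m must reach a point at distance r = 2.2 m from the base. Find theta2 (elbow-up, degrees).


cos(theta2) = (r^2 - L1^2 - L2^2) / (2*L1*L2)
cos(theta2) = (4.84 - 11.56 - 12.96) / 24.48
cos(theta2) = -0.803922
theta2 = 143.5062 degrees


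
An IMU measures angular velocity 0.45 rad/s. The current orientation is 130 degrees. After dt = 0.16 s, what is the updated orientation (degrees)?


delta_theta = w * dt = 0.45 * 0.16 = 0.072 rad
= 4.1253 deg
theta_new = 130 + 4.1253 = 134.1253 deg
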